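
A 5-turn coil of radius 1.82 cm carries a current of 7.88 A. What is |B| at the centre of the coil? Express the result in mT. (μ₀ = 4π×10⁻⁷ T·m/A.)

B ≈ 1.36 mT

For an N-turn flat coil, B = Nμ₀I/(2R) with R = 0.0182 m.
B = 5 × 2.72×10⁻⁴ T = 1.36×10⁻³ T.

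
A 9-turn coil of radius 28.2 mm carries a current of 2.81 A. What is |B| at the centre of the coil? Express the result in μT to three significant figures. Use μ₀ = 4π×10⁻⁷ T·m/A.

B ≈ 563 μT

For an N-turn flat coil, B = Nμ₀I/(2R) with R = 0.0282 m.
B = 9 × 6.26×10⁻⁵ T = 5.63×10⁻⁴ T.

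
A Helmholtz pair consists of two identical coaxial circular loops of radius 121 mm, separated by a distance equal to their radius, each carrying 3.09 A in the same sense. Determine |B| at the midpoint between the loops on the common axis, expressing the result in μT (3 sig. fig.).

Each loop contributes B = μ₀IR²/[2(R²+z²)^(3/2)] on the axis, with z measured from that loop.
Loop 1 (z = 0.0605 m): B₁ = 1.15×10⁻⁵ T. Loop 2 (z = 0.0605 m): B₂ = 1.15×10⁻⁵ T.
The fields add: B = B₁ + B₂ = 2.30×10⁻⁵ T.

B ≈ 23.0 μT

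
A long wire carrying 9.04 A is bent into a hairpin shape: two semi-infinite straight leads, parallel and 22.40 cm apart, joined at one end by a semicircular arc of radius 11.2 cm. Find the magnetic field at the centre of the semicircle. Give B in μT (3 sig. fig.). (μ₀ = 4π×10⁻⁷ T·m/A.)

B ≈ 41.5 μT

The semicircular arc contributes B_arc = μ₀I·π/(4πR) = μ₀I/(4R) = 2.54×10⁻⁵ T.
Each semi-infinite lead is at perpendicular distance R = 0.112 m from the centre, with the perpendicular foot at its near end, so it contributes μ₀I/(4πR); both point the same way, together 1.61×10⁻⁵ T.
Arc and leads all point the same direction: B = 2.54×10⁻⁵ + 1.61×10⁻⁵ = 4.15×10⁻⁵ T.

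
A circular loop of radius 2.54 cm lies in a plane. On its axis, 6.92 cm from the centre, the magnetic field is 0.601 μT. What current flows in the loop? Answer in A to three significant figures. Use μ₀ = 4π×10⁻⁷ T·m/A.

On the axis of a loop, B = μ₀IR²/[2(R²+z²)^(3/2)], so I = 2B(R²+z²)^(3/2)/(μ₀R²).
R² + z² = 0.0006452 + 0.004789 = 0.005434 m²; raised to 3/2 gives 4.01×10⁻⁴ m³.
I = 2 × 6.01×10⁻⁷ × 4.01×10⁻⁴ / (1.26×10⁻⁶ × 0.0006452) = 0.594 A.

I ≈ 0.594 A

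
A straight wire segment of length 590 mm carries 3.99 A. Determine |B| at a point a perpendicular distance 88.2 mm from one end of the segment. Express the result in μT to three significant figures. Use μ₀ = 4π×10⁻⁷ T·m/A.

B ≈ 4.47 μT

For a finite straight segment, B = (μ₀I/4πd)(sinθ₁ + sinθ₂), where θ₁, θ₂ are the angles from the perpendicular to each end.
The perpendicular foot is at one end, so the two end-offsets along the wire are 0 and L = 0.59 m.
sinθ₁ = 0/√(0²+0.0882²) = 0.0000; sinθ₂ = 0.59/√(0.59²+0.0882²) = 0.9890.
B = (4π×10⁻⁷ × 3.99) / (4π × 0.0882) × (0.0000 + 0.9890) = 4.47×10⁻⁶ T.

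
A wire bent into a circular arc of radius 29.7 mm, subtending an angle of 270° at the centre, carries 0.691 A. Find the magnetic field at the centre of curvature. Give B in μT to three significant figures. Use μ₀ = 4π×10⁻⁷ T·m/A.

The Biot–Savart field of a circular arc at its centre is B = μ₀Iφ/(4πR), with φ = 4.712 rad.
B = (4π×10⁻⁷ × 0.691 × 4.712) / (4π × 0.0297) = 1.10×10⁻⁵ T.

B ≈ 11.0 μT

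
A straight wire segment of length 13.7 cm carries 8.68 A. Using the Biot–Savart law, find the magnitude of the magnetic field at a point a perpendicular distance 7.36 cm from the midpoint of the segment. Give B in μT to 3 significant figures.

B ≈ 16.1 μT

For a finite straight segment, B = (μ₀I/4πd)(sinθ₁ + sinθ₂), where θ₁, θ₂ are the angles from the perpendicular to each end.
The perpendicular from the point meets the wire at its midpoint, so each end is L/2 = 0.0685 m away along the wire.
sinθ₁ = 0.0685/√(0.0685²+0.0736²) = 0.6813; sinθ₂ = 0.0685/√(0.0685²+0.0736²) = 0.6813.
B = (4π×10⁻⁷ × 8.68) / (4π × 0.0736) × (0.6813 + 0.6813) = 1.61×10⁻⁵ T.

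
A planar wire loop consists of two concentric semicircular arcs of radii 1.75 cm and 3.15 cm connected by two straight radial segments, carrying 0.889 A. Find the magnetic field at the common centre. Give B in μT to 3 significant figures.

B ≈ 7.09 μT

The radial connectors point toward the centre, so dl × r̂ = 0 and they contribute nothing.
Each semicircle gives μ₀I/(4R): inner arc 1.60×10⁻⁵ T, outer arc 8.87×10⁻⁶ T.
The two arcs carry current in opposite angular senses, so their fields oppose: B = |1.60×10⁻⁵ − 8.87×10⁻⁶| = 7.09×10⁻⁶ T.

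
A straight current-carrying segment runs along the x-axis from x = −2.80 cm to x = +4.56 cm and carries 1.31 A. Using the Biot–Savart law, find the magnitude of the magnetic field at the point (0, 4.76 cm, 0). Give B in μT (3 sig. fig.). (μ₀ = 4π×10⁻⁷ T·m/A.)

For a finite straight segment, B = (μ₀I/4πd)(sinθ₁ + sinθ₂), where θ₁, θ₂ are the angles from the perpendicular to each end.
The perpendicular distance is d = 0.0476 m; the end-offsets along the wire are a = 0.028 m and b = 0.0456 m.
sinθ₁ = 0.028/√(0.028²+0.0476²) = 0.5070; sinθ₂ = 0.0456/√(0.0456²+0.0476²) = 0.6918.
B = (4π×10⁻⁷ × 1.31) / (4π × 0.0476) × (0.5070 + 0.6918) = 3.30×10⁻⁶ T.

B ≈ 3.30 μT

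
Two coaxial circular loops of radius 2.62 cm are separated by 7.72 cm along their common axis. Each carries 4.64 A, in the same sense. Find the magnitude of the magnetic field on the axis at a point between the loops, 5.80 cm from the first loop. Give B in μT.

B ≈ 66.2 μT

Each loop contributes B = μ₀IR²/[2(R²+z²)^(3/2)] on the axis, with z measured from that loop.
Loop 1 (z = 0.058 m): B₁ = 7.76×10⁻⁶ T. Loop 2 (z = 0.0192 m): B₂ = 5.84×10⁻⁵ T.
The fields add: B = B₁ + B₂ = 6.62×10⁻⁵ T.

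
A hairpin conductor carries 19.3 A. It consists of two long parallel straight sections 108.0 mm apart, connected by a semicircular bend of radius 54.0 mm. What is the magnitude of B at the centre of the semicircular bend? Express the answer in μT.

The semicircular arc contributes B_arc = μ₀I·π/(4πR) = μ₀I/(4R) = 1.12×10⁻⁴ T.
Each semi-infinite lead is at perpendicular distance R = 0.054 m from the centre, with the perpendicular foot at its near end, so it contributes μ₀I/(4πR); both point the same way, together 7.15×10⁻⁵ T.
Arc and leads all point the same direction: B = 1.12×10⁻⁴ + 7.15×10⁻⁵ = 1.84×10⁻⁴ T.

B ≈ 184 μT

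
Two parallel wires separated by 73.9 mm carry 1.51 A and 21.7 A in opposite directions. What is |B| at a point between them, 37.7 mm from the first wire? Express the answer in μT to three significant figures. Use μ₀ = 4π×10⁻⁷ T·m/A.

B ≈ 128 μT

Each long wire gives B = μ₀I/(2πd). Distances are d₁ = 0.0377 m and d₂ = 0.0362 m.
B₁ = 8.01×10⁻⁶ T, B₂ = 1.20×10⁻⁴ T.
Between antiparallel currents both contributions point the same way, so they add. B = B₁ + B₂ = 8.01×10⁻⁶ + 1.20×10⁻⁴ = 1.28×10⁻⁴ T.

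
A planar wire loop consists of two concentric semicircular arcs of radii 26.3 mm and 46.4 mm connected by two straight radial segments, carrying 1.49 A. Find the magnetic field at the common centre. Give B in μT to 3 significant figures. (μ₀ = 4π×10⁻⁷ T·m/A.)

The radial connectors point toward the centre, so dl × r̂ = 0 and they contribute nothing.
Each semicircle gives μ₀I/(4R): inner arc 1.78×10⁻⁵ T, outer arc 1.01×10⁻⁵ T.
The two arcs carry current in opposite angular senses, so their fields oppose: B = |1.78×10⁻⁵ − 1.01×10⁻⁵| = 7.71×10⁻⁶ T.

B ≈ 7.71 μT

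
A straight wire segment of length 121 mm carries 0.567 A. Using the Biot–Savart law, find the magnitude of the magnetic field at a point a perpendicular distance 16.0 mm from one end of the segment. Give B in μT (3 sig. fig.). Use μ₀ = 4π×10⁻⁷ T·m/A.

B ≈ 3.51 μT

For a finite straight segment, B = (μ₀I/4πd)(sinθ₁ + sinθ₂), where θ₁, θ₂ are the angles from the perpendicular to each end.
The perpendicular foot is at one end, so the two end-offsets along the wire are 0 and L = 0.121 m.
sinθ₁ = 0/√(0²+0.016²) = 0.0000; sinθ₂ = 0.121/√(0.121²+0.016²) = 0.9914.
B = (4π×10⁻⁷ × 0.567) / (4π × 0.016) × (0.0000 + 0.9914) = 3.51×10⁻⁶ T.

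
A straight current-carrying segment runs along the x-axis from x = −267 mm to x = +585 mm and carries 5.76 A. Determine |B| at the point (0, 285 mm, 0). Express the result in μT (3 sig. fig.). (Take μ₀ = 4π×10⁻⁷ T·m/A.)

For a finite straight segment, B = (μ₀I/4πd)(sinθ₁ + sinθ₂), where θ₁, θ₂ are the angles from the perpendicular to each end.
The perpendicular distance is d = 0.285 m; the end-offsets along the wire are a = 0.267 m and b = 0.585 m.
sinθ₁ = 0.267/√(0.267²+0.285²) = 0.6837; sinθ₂ = 0.585/√(0.585²+0.285²) = 0.8990.
B = (4π×10⁻⁷ × 5.76) / (4π × 0.285) × (0.6837 + 0.8990) = 3.20×10⁻⁶ T.

B ≈ 3.20 μT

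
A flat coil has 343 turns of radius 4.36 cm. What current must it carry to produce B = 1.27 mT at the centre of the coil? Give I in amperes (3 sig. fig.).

For an N-turn coil, B = Nμ₀I/(2R) with R = 0.0436 m, so I = 2RB/(Nμ₀) = 2 × 0.0436 × 1.27×10⁻³ / (343 × 4π×10⁻⁷) = 0.257 A.

I ≈ 0.257 A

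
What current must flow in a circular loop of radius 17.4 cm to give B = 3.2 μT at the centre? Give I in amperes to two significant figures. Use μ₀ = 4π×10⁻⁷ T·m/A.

At the centre of a circular loop B = μ₀I/(2R), so I = 2RB/μ₀.
With R = 0.174 m, I = 2 × 0.174 × 3.20×10⁻⁶ / (4π×10⁻⁷) = 0.886 A.

I ≈ 0.89 A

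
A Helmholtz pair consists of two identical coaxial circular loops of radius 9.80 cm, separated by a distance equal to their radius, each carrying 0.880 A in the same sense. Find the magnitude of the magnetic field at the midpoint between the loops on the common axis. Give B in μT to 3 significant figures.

Each loop contributes B = μ₀IR²/[2(R²+z²)^(3/2)] on the axis, with z measured from that loop.
Loop 1 (z = 0.049 m): B₁ = 4.04×10⁻⁶ T. Loop 2 (z = 0.049 m): B₂ = 4.04×10⁻⁶ T.
The fields add: B = B₁ + B₂ = 8.07×10⁻⁶ T.

B ≈ 8.07 μT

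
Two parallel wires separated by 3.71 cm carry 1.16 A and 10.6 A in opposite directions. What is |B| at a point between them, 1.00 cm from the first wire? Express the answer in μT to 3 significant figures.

Each long wire gives B = μ₀I/(2πd). Distances are d₁ = 0.01 m and d₂ = 0.0271 m.
B₁ = 2.32×10⁻⁵ T, B₂ = 7.82×10⁻⁵ T.
Between antiparallel currents both contributions point the same way, so they add. B = B₁ + B₂ = 2.32×10⁻⁵ + 7.82×10⁻⁵ = 1.01×10⁻⁴ T.

B ≈ 101 μT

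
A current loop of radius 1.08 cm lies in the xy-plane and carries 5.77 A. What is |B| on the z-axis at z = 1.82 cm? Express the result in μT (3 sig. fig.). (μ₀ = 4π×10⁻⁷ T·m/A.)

B ≈ 44.6 μT

On the axis of a circular loop, B = μ₀IR² / [2(R²+z²)^(3/2)].
R² + z² = (0.0108)² + (0.0182)² = 0.0004479 m², and (R²+z²)^(3/2) = 9.48×10⁻⁶ m³.
B = (4π×10⁻⁷ × 5.77 × 0.0001166) / (2 × 9.48×10⁻⁶) = 4.46×10⁻⁵ T.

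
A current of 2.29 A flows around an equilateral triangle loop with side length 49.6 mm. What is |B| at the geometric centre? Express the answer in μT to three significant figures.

B ≈ 83.1 μT

Each side is a finite straight segment at perpendicular distance d = a/(2 tan(π/3)) = 0.01432 m from the centre, with end-angles ±π/3.
One side contributes B₁ = (μ₀I/4πd)·2 sin(π/3) = 2.77×10⁻⁵ T.
All 3 sides add in the same direction: B = 3 × 2.77×10⁻⁵ = 8.31×10⁻⁵ T.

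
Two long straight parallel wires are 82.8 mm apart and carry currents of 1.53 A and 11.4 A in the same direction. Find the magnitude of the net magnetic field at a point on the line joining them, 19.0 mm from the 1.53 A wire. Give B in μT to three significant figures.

B ≈ 19.6 μT

Each long wire gives B = μ₀I/(2πd). Distances are d₁ = 0.019 m and d₂ = 0.0638 m.
B₁ = 1.61×10⁻⁵ T, B₂ = 3.57×10⁻⁵ T.
Between parallel currents the two contributions point in opposite directions, so they subtract. B = |B₁ − B₂| = |1.61×10⁻⁵ − 3.57×10⁻⁵| = 1.96×10⁻⁵ T.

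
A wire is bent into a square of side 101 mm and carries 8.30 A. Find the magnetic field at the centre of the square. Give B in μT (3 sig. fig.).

Each side is a finite straight segment at perpendicular distance d = a/(2 tan(π/4)) = 0.0505 m from the centre, with end-angles ±π/4.
One side contributes B₁ = (μ₀I/4πd)·2 sin(π/4) = 2.32×10⁻⁵ T.
All 4 sides add in the same direction: B = 4 × 2.32×10⁻⁵ = 9.30×10⁻⁵ T.

B ≈ 93.0 μT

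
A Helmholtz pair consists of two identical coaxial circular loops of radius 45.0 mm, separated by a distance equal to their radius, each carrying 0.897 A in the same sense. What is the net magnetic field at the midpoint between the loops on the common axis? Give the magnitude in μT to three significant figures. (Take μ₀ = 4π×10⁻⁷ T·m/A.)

B ≈ 17.9 μT

Each loop contributes B = μ₀IR²/[2(R²+z²)^(3/2)] on the axis, with z measured from that loop.
Loop 1 (z = 0.0225 m): B₁ = 8.96×10⁻⁶ T. Loop 2 (z = 0.0225 m): B₂ = 8.96×10⁻⁶ T.
The fields add: B = B₁ + B₂ = 1.79×10⁻⁵ T.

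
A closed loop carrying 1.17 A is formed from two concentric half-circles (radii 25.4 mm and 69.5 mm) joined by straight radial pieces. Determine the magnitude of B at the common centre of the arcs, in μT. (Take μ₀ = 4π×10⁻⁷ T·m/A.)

B ≈ 9.18 μT

The radial connectors point toward the centre, so dl × r̂ = 0 and they contribute nothing.
Each semicircle gives μ₀I/(4R): inner arc 1.45×10⁻⁵ T, outer arc 5.29×10⁻⁶ T.
The two arcs carry current in opposite angular senses, so their fields oppose: B = |1.45×10⁻⁵ − 5.29×10⁻⁶| = 9.18×10⁻⁶ T.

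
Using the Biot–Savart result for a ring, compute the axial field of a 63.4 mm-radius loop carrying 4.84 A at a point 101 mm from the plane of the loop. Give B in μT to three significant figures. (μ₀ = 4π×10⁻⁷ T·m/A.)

On the axis of a circular loop, B = μ₀IR² / [2(R²+z²)^(3/2)].
R² + z² = (0.0634)² + (0.101)² = 0.01422 m², and (R²+z²)^(3/2) = 1.70×10⁻³ m³.
B = (4π×10⁻⁷ × 4.84 × 0.00402) / (2 × 1.70×10⁻³) = 7.21×10⁻⁶ T.

B ≈ 7.21 μT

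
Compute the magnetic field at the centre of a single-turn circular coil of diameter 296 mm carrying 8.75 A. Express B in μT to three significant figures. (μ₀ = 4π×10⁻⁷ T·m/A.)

At the centre of a circular loop the Biot–Savart law gives B = μ₀I/(2R) (so R = 0.148 m).
B = (4π×10⁻⁷ × 8.75) / (2 × 0.148) = 3.71×10⁻⁵ T.

B ≈ 37.1 μT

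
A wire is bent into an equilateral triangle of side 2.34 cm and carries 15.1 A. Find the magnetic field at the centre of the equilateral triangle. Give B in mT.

Each side is a finite straight segment at perpendicular distance d = a/(2 tan(π/3)) = 0.006755 m from the centre, with end-angles ±π/3.
One side contributes B₁ = (μ₀I/4πd)·2 sin(π/3) = 3.87×10⁻⁴ T.
All 3 sides add in the same direction: B = 3 × 3.87×10⁻⁴ = 1.16×10⁻³ T.

B ≈ 1.16 mT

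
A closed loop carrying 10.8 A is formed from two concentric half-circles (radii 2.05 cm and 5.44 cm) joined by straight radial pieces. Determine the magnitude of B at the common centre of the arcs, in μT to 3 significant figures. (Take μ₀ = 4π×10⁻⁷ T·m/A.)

B ≈ 103 μT

The radial connectors point toward the centre, so dl × r̂ = 0 and they contribute nothing.
Each semicircle gives μ₀I/(4R): inner arc 1.66×10⁻⁴ T, outer arc 6.24×10⁻⁵ T.
The two arcs carry current in opposite angular senses, so their fields oppose: B = |1.66×10⁻⁴ − 6.24×10⁻⁵| = 1.03×10⁻⁴ T.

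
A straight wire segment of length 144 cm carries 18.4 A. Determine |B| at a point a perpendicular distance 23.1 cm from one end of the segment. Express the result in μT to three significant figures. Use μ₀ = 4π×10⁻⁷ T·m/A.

B ≈ 7.86 μT

For a finite straight segment, B = (μ₀I/4πd)(sinθ₁ + sinθ₂), where θ₁, θ₂ are the angles from the perpendicular to each end.
The perpendicular foot is at one end, so the two end-offsets along the wire are 0 and L = 1.44 m.
sinθ₁ = 0/√(0²+0.231²) = 0.0000; sinθ₂ = 1.44/√(1.44²+0.231²) = 0.9874.
B = (4π×10⁻⁷ × 18.4) / (4π × 0.231) × (0.0000 + 0.9874) = 7.86×10⁻⁶ T.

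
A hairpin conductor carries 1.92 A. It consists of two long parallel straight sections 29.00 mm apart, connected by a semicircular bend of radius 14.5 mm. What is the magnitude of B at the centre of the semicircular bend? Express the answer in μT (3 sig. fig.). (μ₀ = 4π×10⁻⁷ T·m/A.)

The semicircular arc contributes B_arc = μ₀I·π/(4πR) = μ₀I/(4R) = 4.16×10⁻⁵ T.
Each semi-infinite lead is at perpendicular distance R = 0.0145 m from the centre, with the perpendicular foot at its near end, so it contributes μ₀I/(4πR); both point the same way, together 2.65×10⁻⁵ T.
Arc and leads all point the same direction: B = 4.16×10⁻⁵ + 2.65×10⁻⁵ = 6.81×10⁻⁵ T.

B ≈ 68.1 μT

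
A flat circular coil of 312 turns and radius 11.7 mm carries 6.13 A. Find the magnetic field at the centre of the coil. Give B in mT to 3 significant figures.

For an N-turn flat coil, B = Nμ₀I/(2R) with R = 0.0117 m.
B = 312 × 3.29×10⁻⁴ T = 0.103 T.

B ≈ 103 mT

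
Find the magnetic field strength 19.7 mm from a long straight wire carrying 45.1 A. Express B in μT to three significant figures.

B ≈ 458 μT

For an infinitely long straight wire, B = μ₀I/(2πd).
B = (4π×10⁻⁷ × 45.1) / (2π × 0.0197) = 4.58×10⁻⁴ T.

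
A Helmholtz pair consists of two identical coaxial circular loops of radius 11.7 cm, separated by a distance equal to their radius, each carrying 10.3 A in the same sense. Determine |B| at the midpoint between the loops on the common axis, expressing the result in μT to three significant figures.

Each loop contributes B = μ₀IR²/[2(R²+z²)^(3/2)] on the axis, with z measured from that loop.
Loop 1 (z = 0.0585 m): B₁ = 3.96×10⁻⁵ T. Loop 2 (z = 0.0585 m): B₂ = 3.96×10⁻⁵ T.
The fields add: B = B₁ + B₂ = 7.92×10⁻⁵ T.

B ≈ 79.2 μT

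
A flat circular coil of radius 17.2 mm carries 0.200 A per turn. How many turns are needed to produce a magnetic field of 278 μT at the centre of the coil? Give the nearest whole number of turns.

N = 38

For an N-turn coil, B = Nμ₀I/(2R). A single turn gives B₁ = 7.31×10⁻⁶ T with R = 0.0172 m.
N = B/B₁ = 2.78×10⁻⁴ / 7.31×10⁻⁶ = 38.05.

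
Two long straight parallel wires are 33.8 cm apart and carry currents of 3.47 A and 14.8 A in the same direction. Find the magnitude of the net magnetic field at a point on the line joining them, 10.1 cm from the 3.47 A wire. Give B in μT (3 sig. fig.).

B ≈ 5.62 μT

Each long wire gives B = μ₀I/(2πd). Distances are d₁ = 0.101 m and d₂ = 0.237 m.
B₁ = 6.87×10⁻⁶ T, B₂ = 1.25×10⁻⁵ T.
Between parallel currents the two contributions point in opposite directions, so they subtract. B = |B₁ − B₂| = |6.87×10⁻⁶ − 1.25×10⁻⁵| = 5.62×10⁻⁶ T.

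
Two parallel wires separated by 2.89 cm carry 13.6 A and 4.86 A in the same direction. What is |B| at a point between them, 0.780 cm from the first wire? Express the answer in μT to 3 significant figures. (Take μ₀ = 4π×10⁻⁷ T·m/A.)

B ≈ 303 μT

Each long wire gives B = μ₀I/(2πd). Distances are d₁ = 0.0078 m and d₂ = 0.0211 m.
B₁ = 3.49×10⁻⁴ T, B₂ = 4.61×10⁻⁵ T.
Between parallel currents the two contributions point in opposite directions, so they subtract. B = |B₁ − B₂| = |3.49×10⁻⁴ − 4.61×10⁻⁵| = 3.03×10⁻⁴ T.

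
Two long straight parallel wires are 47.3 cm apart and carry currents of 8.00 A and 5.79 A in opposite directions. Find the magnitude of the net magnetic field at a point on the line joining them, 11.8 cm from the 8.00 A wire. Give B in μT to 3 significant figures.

B ≈ 16.8 μT

Each long wire gives B = μ₀I/(2πd). Distances are d₁ = 0.118 m and d₂ = 0.355 m.
B₁ = 1.36×10⁻⁵ T, B₂ = 3.26×10⁻⁶ T.
Between antiparallel currents both contributions point the same way, so they add. B = B₁ + B₂ = 1.36×10⁻⁵ + 3.26×10⁻⁶ = 1.68×10⁻⁵ T.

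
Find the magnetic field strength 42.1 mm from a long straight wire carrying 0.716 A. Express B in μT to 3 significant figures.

For an infinitely long straight wire, B = μ₀I/(2πd).
B = (4π×10⁻⁷ × 0.716) / (2π × 0.0421) = 3.40×10⁻⁶ T.

B ≈ 3.40 μT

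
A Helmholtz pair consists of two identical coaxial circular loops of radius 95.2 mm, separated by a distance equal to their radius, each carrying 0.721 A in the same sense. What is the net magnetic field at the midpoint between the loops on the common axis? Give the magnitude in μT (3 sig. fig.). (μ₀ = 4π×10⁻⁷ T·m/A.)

Each loop contributes B = μ₀IR²/[2(R²+z²)^(3/2)] on the axis, with z measured from that loop.
Loop 1 (z = 0.0476 m): B₁ = 3.40×10⁻⁶ T. Loop 2 (z = 0.0476 m): B₂ = 3.40×10⁻⁶ T.
The fields add: B = B₁ + B₂ = 6.81×10⁻⁶ T.

B ≈ 6.81 μT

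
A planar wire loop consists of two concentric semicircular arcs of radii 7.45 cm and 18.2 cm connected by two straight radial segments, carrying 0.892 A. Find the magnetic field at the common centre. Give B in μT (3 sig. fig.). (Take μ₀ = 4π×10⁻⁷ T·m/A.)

The radial connectors point toward the centre, so dl × r̂ = 0 and they contribute nothing.
Each semicircle gives μ₀I/(4R): inner arc 3.76×10⁻⁶ T, outer arc 1.54×10⁻⁶ T.
The two arcs carry current in opposite angular senses, so their fields oppose: B = |3.76×10⁻⁶ − 1.54×10⁻⁶| = 2.22×10⁻⁶ T.

B ≈ 2.22 μT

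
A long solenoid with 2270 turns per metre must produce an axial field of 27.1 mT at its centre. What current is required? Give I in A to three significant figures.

I ≈ 9.50 A

Inside a long solenoid B = μ₀nI with n = 2270 m⁻¹, so I = B/(μ₀n).
I = 2.71×10⁻² / (4π×10⁻⁷ × 2270) = 9.50 A.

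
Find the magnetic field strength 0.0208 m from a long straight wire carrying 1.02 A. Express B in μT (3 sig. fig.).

For an infinitely long straight wire, B = μ₀I/(2πd).
B = (4π×10⁻⁷ × 1.02) / (2π × 0.0208) = 9.81×10⁻⁶ T.

B ≈ 9.81 μT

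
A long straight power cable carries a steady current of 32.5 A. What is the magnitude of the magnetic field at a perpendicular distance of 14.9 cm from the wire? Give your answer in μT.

For an infinitely long straight wire, B = μ₀I/(2πd).
B = (4π×10⁻⁷ × 32.5) / (2π × 0.149) = 4.36×10⁻⁵ T.

B ≈ 43.6 μT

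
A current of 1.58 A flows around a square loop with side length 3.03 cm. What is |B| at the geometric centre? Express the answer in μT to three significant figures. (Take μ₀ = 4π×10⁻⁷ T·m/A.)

Each side is a finite straight segment at perpendicular distance d = a/(2 tan(π/4)) = 0.01515 m from the centre, with end-angles ±π/4.
One side contributes B₁ = (μ₀I/4πd)·2 sin(π/4) = 1.47×10⁻⁵ T.
All 4 sides add in the same direction: B = 4 × 1.47×10⁻⁵ = 5.90×10⁻⁵ T.

B ≈ 59.0 μT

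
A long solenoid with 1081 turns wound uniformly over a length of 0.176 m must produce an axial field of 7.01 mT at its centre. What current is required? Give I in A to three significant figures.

I ≈ 0.908 A

Inside a long solenoid B = μ₀nI with n = 6142 m⁻¹, so I = B/(μ₀n).
I = 7.01×10⁻³ / (4π×10⁻⁷ × 6142) = 0.908 A.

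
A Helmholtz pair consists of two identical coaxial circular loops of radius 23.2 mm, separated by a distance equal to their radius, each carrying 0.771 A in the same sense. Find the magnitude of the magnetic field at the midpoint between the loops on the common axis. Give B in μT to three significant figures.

B ≈ 29.9 μT

Each loop contributes B = μ₀IR²/[2(R²+z²)^(3/2)] on the axis, with z measured from that loop.
Loop 1 (z = 0.0116 m): B₁ = 1.49×10⁻⁵ T. Loop 2 (z = 0.0116 m): B₂ = 1.49×10⁻⁵ T.
The fields add: B = B₁ + B₂ = 2.99×10⁻⁵ T.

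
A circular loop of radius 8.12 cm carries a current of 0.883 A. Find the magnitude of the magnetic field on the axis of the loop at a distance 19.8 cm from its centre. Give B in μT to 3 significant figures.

B ≈ 0.373 μT

On the axis of a circular loop, B = μ₀IR² / [2(R²+z²)^(3/2)].
R² + z² = (0.0812)² + (0.198)² = 0.0458 m², and (R²+z²)^(3/2) = 9.80×10⁻³ m³.
B = (4π×10⁻⁷ × 0.883 × 0.006593) / (2 × 9.80×10⁻³) = 3.73×10⁻⁷ T.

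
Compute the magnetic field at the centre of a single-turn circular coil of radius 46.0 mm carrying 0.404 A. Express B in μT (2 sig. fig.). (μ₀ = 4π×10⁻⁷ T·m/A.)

At the centre of a circular loop the Biot–Savart law gives B = μ₀I/(2R).
B = (4π×10⁻⁷ × 0.404) / (2 × 0.046) = 5.52×10⁻⁶ T.

B ≈ 5.5 μT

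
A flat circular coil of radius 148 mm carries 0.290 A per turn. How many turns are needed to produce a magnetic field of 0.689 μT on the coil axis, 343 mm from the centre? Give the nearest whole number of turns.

N = 9

For an N-turn coil, B = Nμ₀IR²/[2(R²+z²)^(3/2)]. A single turn gives B₁ = 7.66×10⁻⁸ T with R = 0.148 m, z = 0.343 m.
N = B/B₁ = 6.89×10⁻⁷ / 7.66×10⁻⁸ = 9.00.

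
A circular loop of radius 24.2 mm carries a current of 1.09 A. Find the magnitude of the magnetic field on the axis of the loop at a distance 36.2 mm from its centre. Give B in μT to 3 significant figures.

B ≈ 4.86 μT

On the axis of a circular loop, B = μ₀IR² / [2(R²+z²)^(3/2)].
R² + z² = (0.0242)² + (0.0362)² = 0.001896 m², and (R²+z²)^(3/2) = 8.26×10⁻⁵ m³.
B = (4π×10⁻⁷ × 1.09 × 0.0005856) / (2 × 8.26×10⁻⁵) = 4.86×10⁻⁶ T.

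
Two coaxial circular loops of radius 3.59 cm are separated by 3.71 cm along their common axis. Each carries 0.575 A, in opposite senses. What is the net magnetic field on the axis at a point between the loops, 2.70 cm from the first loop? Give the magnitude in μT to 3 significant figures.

B ≈ 3.84 μT

Each loop contributes B = μ₀IR²/[2(R²+z²)^(3/2)] on the axis, with z measured from that loop.
Loop 1 (z = 0.027 m): B₁ = 5.14×10⁻⁶ T. Loop 2 (z = 0.0101 m): B₂ = 8.98×10⁻⁶ T.
The fields oppose: B = |B₁ − B₂| = 3.84×10⁻⁶ T.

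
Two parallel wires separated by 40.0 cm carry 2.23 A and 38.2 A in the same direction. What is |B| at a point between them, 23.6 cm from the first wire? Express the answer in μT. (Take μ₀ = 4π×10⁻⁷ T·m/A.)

Each long wire gives B = μ₀I/(2πd). Distances are d₁ = 0.236 m and d₂ = 0.164 m.
B₁ = 1.89×10⁻⁶ T, B₂ = 4.66×10⁻⁵ T.
Between parallel currents the two contributions point in opposite directions, so they subtract. B = |B₁ − B₂| = |1.89×10⁻⁶ − 4.66×10⁻⁵| = 4.47×10⁻⁵ T.

B ≈ 44.7 μT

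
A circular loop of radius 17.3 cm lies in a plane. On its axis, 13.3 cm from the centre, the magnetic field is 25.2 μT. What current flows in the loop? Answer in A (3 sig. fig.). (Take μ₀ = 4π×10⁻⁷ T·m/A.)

On the axis of a loop, B = μ₀IR²/[2(R²+z²)^(3/2)], so I = 2B(R²+z²)^(3/2)/(μ₀R²).
R² + z² = 0.02993 + 0.01769 = 0.04762 m²; raised to 3/2 gives 1.04×10⁻² m³.
I = 2 × 2.52×10⁻⁵ × 1.04×10⁻² / (1.26×10⁻⁶ × 0.02993) = 13.9 A.

I ≈ 13.9 A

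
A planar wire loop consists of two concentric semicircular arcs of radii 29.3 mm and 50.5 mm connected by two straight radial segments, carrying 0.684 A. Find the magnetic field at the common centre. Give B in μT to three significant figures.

The radial connectors point toward the centre, so dl × r̂ = 0 and they contribute nothing.
Each semicircle gives μ₀I/(4R): inner arc 7.33×10⁻⁶ T, outer arc 4.26×10⁻⁶ T.
The two arcs carry current in opposite angular senses, so their fields oppose: B = |7.33×10⁻⁶ − 4.26×10⁻⁶| = 3.08×10⁻⁶ T.

B ≈ 3.08 μT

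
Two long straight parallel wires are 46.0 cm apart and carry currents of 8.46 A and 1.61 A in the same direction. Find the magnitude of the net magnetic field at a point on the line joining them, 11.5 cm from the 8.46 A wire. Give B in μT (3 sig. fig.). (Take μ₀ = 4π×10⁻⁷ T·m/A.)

B ≈ 13.8 μT

Each long wire gives B = μ₀I/(2πd). Distances are d₁ = 0.115 m and d₂ = 0.345 m.
B₁ = 1.47×10⁻⁵ T, B₂ = 9.33×10⁻⁷ T.
Between parallel currents the two contributions point in opposite directions, so they subtract. B = |B₁ − B₂| = |1.47×10⁻⁵ − 9.33×10⁻⁷| = 1.38×10⁻⁵ T.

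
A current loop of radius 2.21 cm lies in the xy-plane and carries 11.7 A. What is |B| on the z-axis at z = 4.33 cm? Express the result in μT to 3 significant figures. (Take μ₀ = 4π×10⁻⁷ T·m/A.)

B ≈ 31.3 μT

On the axis of a circular loop, B = μ₀IR² / [2(R²+z²)^(3/2)].
R² + z² = (0.0221)² + (0.0433)² = 0.002363 m², and (R²+z²)^(3/2) = 1.15×10⁻⁴ m³.
B = (4π×10⁻⁷ × 11.7 × 0.0004884) / (2 × 1.15×10⁻⁴) = 3.13×10⁻⁵ T.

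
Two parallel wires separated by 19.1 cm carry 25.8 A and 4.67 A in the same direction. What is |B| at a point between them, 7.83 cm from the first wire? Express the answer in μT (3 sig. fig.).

Each long wire gives B = μ₀I/(2πd). Distances are d₁ = 0.0783 m and d₂ = 0.1127 m.
B₁ = 6.59×10⁻⁵ T, B₂ = 8.29×10⁻⁶ T.
Between parallel currents the two contributions point in opposite directions, so they subtract. B = |B₁ − B₂| = |6.59×10⁻⁵ − 8.29×10⁻⁶| = 5.76×10⁻⁵ T.

B ≈ 57.6 μT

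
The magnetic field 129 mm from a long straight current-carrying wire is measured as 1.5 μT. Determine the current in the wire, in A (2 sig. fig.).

I ≈ 0.97 A

For a long straight wire B = μ₀I/(2πd), so I = 2πdB/μ₀.
I = 2π × 0.129 × 1.50×10⁻⁶ / (4π×10⁻⁷) = 0.968 A.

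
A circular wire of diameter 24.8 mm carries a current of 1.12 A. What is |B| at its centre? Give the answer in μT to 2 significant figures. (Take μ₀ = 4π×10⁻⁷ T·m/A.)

At the centre of a circular loop the Biot–Savart law gives B = μ₀I/(2R) (so R = 0.0124 m).
B = (4π×10⁻⁷ × 1.12) / (2 × 0.0124) = 5.68×10⁻⁵ T.

B ≈ 57 μT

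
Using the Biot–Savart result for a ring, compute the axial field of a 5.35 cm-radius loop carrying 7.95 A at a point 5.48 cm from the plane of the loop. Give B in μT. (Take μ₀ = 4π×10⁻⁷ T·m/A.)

On the axis of a circular loop, B = μ₀IR² / [2(R²+z²)^(3/2)].
R² + z² = (0.0535)² + (0.0548)² = 0.005865 m², and (R²+z²)^(3/2) = 4.49×10⁻⁴ m³.
B = (4π×10⁻⁷ × 7.95 × 0.002862) / (2 × 4.49×10⁻⁴) = 3.18×10⁻⁵ T.

B ≈ 31.8 μT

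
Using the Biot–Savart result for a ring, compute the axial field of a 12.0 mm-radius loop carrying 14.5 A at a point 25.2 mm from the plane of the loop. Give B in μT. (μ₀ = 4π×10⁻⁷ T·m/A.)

On the axis of a circular loop, B = μ₀IR² / [2(R²+z²)^(3/2)].
R² + z² = (0.012)² + (0.0252)² = 0.000779 m², and (R²+z²)^(3/2) = 2.17×10⁻⁵ m³.
B = (4π×10⁻⁷ × 14.5 × 0.000144) / (2 × 2.17×10⁻⁵) = 6.03×10⁻⁵ T.

B ≈ 60.3 μT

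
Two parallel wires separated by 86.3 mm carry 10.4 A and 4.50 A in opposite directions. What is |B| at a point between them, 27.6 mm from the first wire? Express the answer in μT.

B ≈ 90.7 μT

Each long wire gives B = μ₀I/(2πd). Distances are d₁ = 0.0276 m and d₂ = 0.0587 m.
B₁ = 7.54×10⁻⁵ T, B₂ = 1.53×10⁻⁵ T.
Between antiparallel currents both contributions point the same way, so they add. B = B₁ + B₂ = 7.54×10⁻⁵ + 1.53×10⁻⁵ = 9.07×10⁻⁵ T.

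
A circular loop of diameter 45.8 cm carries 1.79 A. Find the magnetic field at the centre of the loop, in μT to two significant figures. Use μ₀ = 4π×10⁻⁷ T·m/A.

At the centre of a circular loop the Biot–Savart law gives B = μ₀I/(2R) (so R = 0.229 m).
B = (4π×10⁻⁷ × 1.79) / (2 × 0.229) = 4.91×10⁻⁶ T.

B ≈ 4.9 μT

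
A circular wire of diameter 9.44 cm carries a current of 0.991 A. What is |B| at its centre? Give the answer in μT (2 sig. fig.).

At the centre of a circular loop the Biot–Savart law gives B = μ₀I/(2R) (so R = 0.0472 m).
B = (4π×10⁻⁷ × 0.991) / (2 × 0.0472) = 1.32×10⁻⁵ T.

B ≈ 13 μT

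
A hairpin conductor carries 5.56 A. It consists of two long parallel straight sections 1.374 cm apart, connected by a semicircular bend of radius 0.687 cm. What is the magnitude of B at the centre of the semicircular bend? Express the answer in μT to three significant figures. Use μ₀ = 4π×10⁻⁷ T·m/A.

The semicircular arc contributes B_arc = μ₀I·π/(4πR) = μ₀I/(4R) = 2.54×10⁻⁴ T.
Each semi-infinite lead is at perpendicular distance R = 0.00687 m from the centre, with the perpendicular foot at its near end, so it contributes μ₀I/(4πR); both point the same way, together 1.62×10⁻⁴ T.
Arc and leads all point the same direction: B = 2.54×10⁻⁴ + 1.62×10⁻⁴ = 4.16×10⁻⁴ T.

B ≈ 416 μT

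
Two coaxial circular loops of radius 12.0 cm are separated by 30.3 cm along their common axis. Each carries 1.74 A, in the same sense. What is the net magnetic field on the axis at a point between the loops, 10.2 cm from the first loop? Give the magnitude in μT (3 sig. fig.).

B ≈ 5.26 μT

Each loop contributes B = μ₀IR²/[2(R²+z²)^(3/2)] on the axis, with z measured from that loop.
Loop 1 (z = 0.102 m): B₁ = 4.03×10⁻⁶ T. Loop 2 (z = 0.201 m): B₂ = 1.23×10⁻⁶ T.
The fields add: B = B₁ + B₂ = 5.26×10⁻⁶ T.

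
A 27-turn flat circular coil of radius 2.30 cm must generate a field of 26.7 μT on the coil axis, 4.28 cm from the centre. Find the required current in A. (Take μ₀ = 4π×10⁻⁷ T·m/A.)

I ≈ 0.341 A

For an N-turn coil, B = Nμ₀IR²/[2(R²+z²)^(3/2)] with R = 0.023 m, z = 0.0428 m, so I = 2B(R²+z²)^(3/2)/(Nμ₀R²) = 2 × 2.67×10⁻⁵ × 1.15×10⁻⁴ / (27 × 4π×10⁻⁷ × 0.000529) = 0.341 A.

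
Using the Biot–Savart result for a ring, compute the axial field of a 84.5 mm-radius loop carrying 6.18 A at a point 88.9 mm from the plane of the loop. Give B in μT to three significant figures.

B ≈ 15.0 μT

On the axis of a circular loop, B = μ₀IR² / [2(R²+z²)^(3/2)].
R² + z² = (0.0845)² + (0.0889)² = 0.01504 m², and (R²+z²)^(3/2) = 1.85×10⁻³ m³.
B = (4π×10⁻⁷ × 6.18 × 0.00714) / (2 × 1.85×10⁻³) = 1.50×10⁻⁵ T.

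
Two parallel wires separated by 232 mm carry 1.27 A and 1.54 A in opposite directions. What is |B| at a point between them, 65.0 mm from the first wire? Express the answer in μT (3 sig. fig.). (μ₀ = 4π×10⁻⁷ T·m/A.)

Each long wire gives B = μ₀I/(2πd). Distances are d₁ = 0.065 m and d₂ = 0.167 m.
B₁ = 3.91×10⁻⁶ T, B₂ = 1.84×10⁻⁶ T.
Between antiparallel currents both contributions point the same way, so they add. B = B₁ + B₂ = 3.91×10⁻⁶ + 1.84×10⁻⁶ = 5.75×10⁻⁶ T.

B ≈ 5.75 μT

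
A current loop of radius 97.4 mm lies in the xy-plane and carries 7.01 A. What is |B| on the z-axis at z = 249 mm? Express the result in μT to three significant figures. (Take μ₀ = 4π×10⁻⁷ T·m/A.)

B ≈ 2.19 μT

On the axis of a circular loop, B = μ₀IR² / [2(R²+z²)^(3/2)].
R² + z² = (0.0974)² + (0.249)² = 0.07149 m², and (R²+z²)^(3/2) = 1.91×10⁻² m³.
B = (4π×10⁻⁷ × 7.01 × 0.009487) / (2 × 1.91×10⁻²) = 2.19×10⁻⁶ T.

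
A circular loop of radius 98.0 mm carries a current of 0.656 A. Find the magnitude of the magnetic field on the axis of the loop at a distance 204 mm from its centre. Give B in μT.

On the axis of a circular loop, B = μ₀IR² / [2(R²+z²)^(3/2)].
R² + z² = (0.098)² + (0.204)² = 0.05122 m², and (R²+z²)^(3/2) = 1.16×10⁻² m³.
B = (4π×10⁻⁷ × 0.656 × 0.009604) / (2 × 1.16×10⁻²) = 3.41×10⁻⁷ T.

B ≈ 0.341 μT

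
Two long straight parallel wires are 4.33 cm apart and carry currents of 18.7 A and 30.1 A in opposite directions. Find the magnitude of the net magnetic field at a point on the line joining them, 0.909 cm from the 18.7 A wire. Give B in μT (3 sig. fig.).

Each long wire gives B = μ₀I/(2πd). Distances are d₁ = 0.00909 m and d₂ = 0.03421 m.
B₁ = 4.11×10⁻⁴ T, B₂ = 1.76×10⁻⁴ T.
Between antiparallel currents both contributions point the same way, so they add. B = B₁ + B₂ = 4.11×10⁻⁴ + 1.76×10⁻⁴ = 5.87×10⁻⁴ T.

B ≈ 587 μT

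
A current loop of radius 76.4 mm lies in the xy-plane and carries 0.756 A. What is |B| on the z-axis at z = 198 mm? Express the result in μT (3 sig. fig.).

B ≈ 0.290 μT

On the axis of a circular loop, B = μ₀IR² / [2(R²+z²)^(3/2)].
R² + z² = (0.0764)² + (0.198)² = 0.04504 m², and (R²+z²)^(3/2) = 9.56×10⁻³ m³.
B = (4π×10⁻⁷ × 0.756 × 0.005837) / (2 × 9.56×10⁻³) = 2.90×10⁻⁷ T.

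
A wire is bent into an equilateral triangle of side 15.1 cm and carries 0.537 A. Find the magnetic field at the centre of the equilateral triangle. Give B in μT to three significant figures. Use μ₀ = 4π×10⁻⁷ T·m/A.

B ≈ 6.40 μT

Each side is a finite straight segment at perpendicular distance d = a/(2 tan(π/3)) = 0.04359 m from the centre, with end-angles ±π/3.
One side contributes B₁ = (μ₀I/4πd)·2 sin(π/3) = 2.13×10⁻⁶ T.
All 3 sides add in the same direction: B = 3 × 2.13×10⁻⁶ = 6.40×10⁻⁶ T.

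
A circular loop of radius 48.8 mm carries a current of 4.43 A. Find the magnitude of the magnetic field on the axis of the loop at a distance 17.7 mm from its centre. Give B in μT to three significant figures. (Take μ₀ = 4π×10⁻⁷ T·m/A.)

B ≈ 47.4 μT

On the axis of a circular loop, B = μ₀IR² / [2(R²+z²)^(3/2)].
R² + z² = (0.0488)² + (0.0177)² = 0.002695 m², and (R²+z²)^(3/2) = 1.40×10⁻⁴ m³.
B = (4π×10⁻⁷ × 4.43 × 0.002381) / (2 × 1.40×10⁻⁴) = 4.74×10⁻⁵ T.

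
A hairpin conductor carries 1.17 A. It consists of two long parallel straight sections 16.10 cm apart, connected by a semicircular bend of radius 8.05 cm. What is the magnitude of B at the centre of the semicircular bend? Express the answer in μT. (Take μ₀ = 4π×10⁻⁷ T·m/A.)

B ≈ 7.47 μT

The semicircular arc contributes B_arc = μ₀I·π/(4πR) = μ₀I/(4R) = 4.57×10⁻⁶ T.
Each semi-infinite lead is at perpendicular distance R = 0.0805 m from the centre, with the perpendicular foot at its near end, so it contributes μ₀I/(4πR); both point the same way, together 2.91×10⁻⁶ T.
Arc and leads all point the same direction: B = 4.57×10⁻⁶ + 2.91×10⁻⁶ = 7.47×10⁻⁶ T.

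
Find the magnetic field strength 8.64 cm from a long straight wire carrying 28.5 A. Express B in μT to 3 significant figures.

B ≈ 66.0 μT

For an infinitely long straight wire, B = μ₀I/(2πd).
B = (4π×10⁻⁷ × 28.5) / (2π × 0.0864) = 6.60×10⁻⁵ T.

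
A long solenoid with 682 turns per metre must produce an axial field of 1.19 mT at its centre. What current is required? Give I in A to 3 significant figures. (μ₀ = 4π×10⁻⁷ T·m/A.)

Inside a long solenoid B = μ₀nI with n = 682 m⁻¹, so I = B/(μ₀n).
I = 1.19×10⁻³ / (4π×10⁻⁷ × 682) = 1.39 A.

I ≈ 1.39 A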